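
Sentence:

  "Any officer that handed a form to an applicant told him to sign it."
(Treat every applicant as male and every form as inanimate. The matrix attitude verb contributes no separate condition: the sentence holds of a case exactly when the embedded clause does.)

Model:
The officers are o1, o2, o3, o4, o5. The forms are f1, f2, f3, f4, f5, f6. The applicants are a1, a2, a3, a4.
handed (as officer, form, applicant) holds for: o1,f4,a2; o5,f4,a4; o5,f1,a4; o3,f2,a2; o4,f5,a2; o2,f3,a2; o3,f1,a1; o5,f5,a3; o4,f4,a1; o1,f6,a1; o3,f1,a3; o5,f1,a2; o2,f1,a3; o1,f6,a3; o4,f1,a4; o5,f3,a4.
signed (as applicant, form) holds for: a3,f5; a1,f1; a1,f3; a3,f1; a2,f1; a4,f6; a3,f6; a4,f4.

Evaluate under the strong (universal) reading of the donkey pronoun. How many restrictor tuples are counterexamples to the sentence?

"him" takes "an applicant" as antecedent and "it" takes "a form"; both are donkey pronouns co-varying with the restrictor.
Strong reading: for every (o,f,a) with handed(o,f,a), signed(a,f).
Restrictor triples: (o1,f4,a2)→signed(a2,f4) ✗  (o1,f6,a1)→signed(a1,f6) ✗  (o1,f6,a3)→signed(a3,f6) ✓  (o2,f1,a3)→signed(a3,f1) ✓  (o2,f3,a2)→signed(a2,f3) ✗  (o3,f1,a1)→signed(a1,f1) ✓  (o3,f1,a3)→signed(a3,f1) ✓  (o3,f2,a2)→signed(a2,f2) ✗  (o4,f1,a4)→signed(a4,f1) ✗  (o4,f4,a1)→signed(a1,f4) ✗  (o4,f5,a2)→signed(a2,f5) ✗  (o5,f1,a2)→signed(a2,f1) ✓  (o5,f1,a4)→signed(a4,f1) ✗  (o5,f3,a4)→signed(a4,f3) ✗  (o5,f4,a4)→signed(a4,f4) ✓  (o5,f5,a3)→signed(a3,f5) ✓
Counterexamples (restrictor triples failing the scope): 9.

9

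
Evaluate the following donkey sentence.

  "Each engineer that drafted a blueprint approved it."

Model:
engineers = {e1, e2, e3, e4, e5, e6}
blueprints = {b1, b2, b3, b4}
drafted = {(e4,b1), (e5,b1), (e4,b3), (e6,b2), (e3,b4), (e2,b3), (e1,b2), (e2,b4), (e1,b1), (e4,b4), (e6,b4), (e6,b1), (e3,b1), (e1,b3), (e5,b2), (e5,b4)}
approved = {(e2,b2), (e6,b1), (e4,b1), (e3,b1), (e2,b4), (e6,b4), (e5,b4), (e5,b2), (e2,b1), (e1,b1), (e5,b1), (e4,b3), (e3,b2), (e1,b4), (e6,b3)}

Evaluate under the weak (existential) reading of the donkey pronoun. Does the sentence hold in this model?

"it" takes "a blueprint" as antecedent — a donkey pronoun bound across the clause boundary.
Weak reading: every engineer e with some drafted-blueprint has at least one drafted-blueprint b such that approved(e,b).
Per engineer: e1:✓  e2:✓  e3:✓  e4:✓  e5:✓  e6:✓
Every engineer in the restrictor has a witness.

True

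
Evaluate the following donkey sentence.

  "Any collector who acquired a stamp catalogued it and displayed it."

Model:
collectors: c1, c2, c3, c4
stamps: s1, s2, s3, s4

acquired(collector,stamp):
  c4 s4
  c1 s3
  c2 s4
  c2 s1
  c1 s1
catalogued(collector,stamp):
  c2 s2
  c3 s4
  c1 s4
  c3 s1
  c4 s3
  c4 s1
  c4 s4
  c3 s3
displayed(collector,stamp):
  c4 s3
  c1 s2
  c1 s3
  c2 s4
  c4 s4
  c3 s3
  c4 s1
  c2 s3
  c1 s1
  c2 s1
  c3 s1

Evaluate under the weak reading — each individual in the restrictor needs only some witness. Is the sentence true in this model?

False

"it" takes "a stamp" as antecedent — a donkey pronoun bound across the clause boundary.
Weak reading: every collector c with some acquired-stamp has at least one acquired-stamp s such that catalogued(c,s) ∧ displayed(c,s).
Per collector: c1:✗  c2:✗  c4:✓
c1 has no witness among its acquired-stamps.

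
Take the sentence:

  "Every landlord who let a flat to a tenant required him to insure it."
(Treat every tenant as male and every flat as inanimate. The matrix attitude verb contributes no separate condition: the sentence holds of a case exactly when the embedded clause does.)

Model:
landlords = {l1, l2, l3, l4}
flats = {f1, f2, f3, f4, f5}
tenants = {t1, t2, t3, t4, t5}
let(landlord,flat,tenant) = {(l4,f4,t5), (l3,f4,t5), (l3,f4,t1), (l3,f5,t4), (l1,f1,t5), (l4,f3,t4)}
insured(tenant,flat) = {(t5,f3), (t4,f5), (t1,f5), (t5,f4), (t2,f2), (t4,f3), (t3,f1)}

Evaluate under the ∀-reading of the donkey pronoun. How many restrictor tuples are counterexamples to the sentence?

"him" takes "a tenant" as antecedent and "it" takes "a flat"; both are donkey pronouns co-varying with the restrictor.
Strong reading: for every (l,f,t) with let(l,f,t), insured(t,f).
Restrictor triples: (l1,f1,t5)→insured(t5,f1) ✗  (l3,f4,t1)→insured(t1,f4) ✗  (l3,f4,t5)→insured(t5,f4) ✓  (l3,f5,t4)→insured(t4,f5) ✓  (l4,f3,t4)→insured(t4,f3) ✓  (l4,f4,t5)→insured(t5,f4) ✓
Counterexamples (restrictor triples failing the scope): 2.

2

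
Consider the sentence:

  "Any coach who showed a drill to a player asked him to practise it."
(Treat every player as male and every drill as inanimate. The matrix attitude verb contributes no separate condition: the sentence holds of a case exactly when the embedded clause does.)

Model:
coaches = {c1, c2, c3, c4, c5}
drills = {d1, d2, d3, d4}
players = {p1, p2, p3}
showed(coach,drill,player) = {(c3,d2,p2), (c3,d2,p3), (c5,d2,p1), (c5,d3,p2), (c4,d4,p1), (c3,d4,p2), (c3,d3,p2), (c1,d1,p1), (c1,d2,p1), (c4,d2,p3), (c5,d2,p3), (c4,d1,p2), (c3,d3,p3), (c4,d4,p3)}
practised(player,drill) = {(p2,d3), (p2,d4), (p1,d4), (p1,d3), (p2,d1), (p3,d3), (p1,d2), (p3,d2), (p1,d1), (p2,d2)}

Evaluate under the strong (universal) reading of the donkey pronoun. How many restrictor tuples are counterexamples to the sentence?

1

"him" takes "a player" as antecedent and "it" takes "a drill"; both are donkey pronouns co-varying with the restrictor.
Strong reading: for every (c,d,p) with showed(c,d,p), practised(p,d).
Restrictor triples: (c1,d1,p1)→practised(p1,d1) ✓  (c1,d2,p1)→practised(p1,d2) ✓  (c3,d2,p2)→practised(p2,d2) ✓  (c3,d2,p3)→practised(p3,d2) ✓  (c3,d3,p2)→practised(p2,d3) ✓  (c3,d3,p3)→practised(p3,d3) ✓  (c3,d4,p2)→practised(p2,d4) ✓  (c4,d1,p2)→practised(p2,d1) ✓  (c4,d2,p3)→practised(p3,d2) ✓  (c4,d4,p1)→practised(p1,d4) ✓  (c4,d4,p3)→practised(p3,d4) ✗  (c5,d2,p1)→practised(p1,d2) ✓  (c5,d2,p3)→practised(p3,d2) ✓  (c5,d3,p2)→practised(p2,d3) ✓
Counterexamples (restrictor triples failing the scope): 1.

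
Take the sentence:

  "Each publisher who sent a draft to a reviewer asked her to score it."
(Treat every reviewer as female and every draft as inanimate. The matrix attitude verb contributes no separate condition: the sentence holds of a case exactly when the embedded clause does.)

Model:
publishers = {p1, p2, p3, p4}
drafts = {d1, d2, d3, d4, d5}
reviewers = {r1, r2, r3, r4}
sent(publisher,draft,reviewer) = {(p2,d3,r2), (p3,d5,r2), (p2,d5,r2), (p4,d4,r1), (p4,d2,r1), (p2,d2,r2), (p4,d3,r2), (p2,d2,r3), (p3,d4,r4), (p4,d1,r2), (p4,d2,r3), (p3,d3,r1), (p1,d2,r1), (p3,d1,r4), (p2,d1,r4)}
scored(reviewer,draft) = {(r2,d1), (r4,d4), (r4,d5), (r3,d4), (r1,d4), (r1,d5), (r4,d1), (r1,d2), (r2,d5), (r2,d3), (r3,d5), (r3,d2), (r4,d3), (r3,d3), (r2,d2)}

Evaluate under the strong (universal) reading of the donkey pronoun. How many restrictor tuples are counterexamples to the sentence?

"her" takes "a reviewer" as antecedent and "it" takes "a draft"; both are donkey pronouns co-varying with the restrictor.
Strong reading: for every (p,d,r) with sent(p,d,r), scored(r,d).
Restrictor triples: (p1,d2,r1)→scored(r1,d2) ✓  (p2,d1,r4)→scored(r4,d1) ✓  (p2,d2,r2)→scored(r2,d2) ✓  (p2,d2,r3)→scored(r3,d2) ✓  (p2,d3,r2)→scored(r2,d3) ✓  (p2,d5,r2)→scored(r2,d5) ✓  (p3,d1,r4)→scored(r4,d1) ✓  (p3,d3,r1)→scored(r1,d3) ✗  (p3,d4,r4)→scored(r4,d4) ✓  (p3,d5,r2)→scored(r2,d5) ✓  (p4,d1,r2)→scored(r2,d1) ✓  (p4,d2,r1)→scored(r1,d2) ✓  (p4,d2,r3)→scored(r3,d2) ✓  (p4,d3,r2)→scored(r2,d3) ✓  (p4,d4,r1)→scored(r1,d4) ✓
Counterexamples (restrictor triples failing the scope): 1.

1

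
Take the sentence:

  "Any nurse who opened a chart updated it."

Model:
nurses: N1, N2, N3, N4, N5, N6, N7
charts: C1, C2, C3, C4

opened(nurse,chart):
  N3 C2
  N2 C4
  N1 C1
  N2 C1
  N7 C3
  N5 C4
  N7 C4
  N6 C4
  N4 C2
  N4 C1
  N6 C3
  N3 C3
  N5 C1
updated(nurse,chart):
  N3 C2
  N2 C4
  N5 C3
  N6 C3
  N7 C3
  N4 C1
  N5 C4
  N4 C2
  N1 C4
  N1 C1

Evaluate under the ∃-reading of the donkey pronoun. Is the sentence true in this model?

True

"it" takes "a chart" as antecedent — a donkey pronoun bound across the clause boundary.
Weak reading: every nurse n with some opened-chart has at least one opened-chart c such that updated(n,c).
Per nurse: N1:✓  N2:✓  N3:✓  N4:✓  N5:✓  N6:✓  N7:✓
Every nurse in the restrictor has a witness.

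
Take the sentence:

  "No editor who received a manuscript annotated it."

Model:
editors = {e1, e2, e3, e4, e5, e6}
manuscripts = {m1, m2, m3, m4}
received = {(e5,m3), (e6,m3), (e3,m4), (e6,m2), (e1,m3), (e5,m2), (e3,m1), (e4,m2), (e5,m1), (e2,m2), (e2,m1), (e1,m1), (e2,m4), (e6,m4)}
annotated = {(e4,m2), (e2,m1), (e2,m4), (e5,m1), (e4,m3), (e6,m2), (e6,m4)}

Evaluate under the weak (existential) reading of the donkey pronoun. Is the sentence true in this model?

"it" takes "a manuscript" as antecedent — a donkey pronoun bound across the clause boundary.
Truth condition: for no (e,m) with received(e,m) does annotated(e,m) hold.
Restrictor pairs — does the scope hold? (e1,m1):fails  (e1,m3):fails  (e2,m1):holds  (e2,m2):fails  (e2,m4):holds  (e3,m1):fails  (e3,m4):fails  (e4,m2):holds  (e5,m1):holds  (e5,m2):fails  (e5,m3):fails  (e6,m2):holds  (e6,m3):fails  (e6,m4):holds
Scope holds for 6 pair(s), so the sentence is false.

False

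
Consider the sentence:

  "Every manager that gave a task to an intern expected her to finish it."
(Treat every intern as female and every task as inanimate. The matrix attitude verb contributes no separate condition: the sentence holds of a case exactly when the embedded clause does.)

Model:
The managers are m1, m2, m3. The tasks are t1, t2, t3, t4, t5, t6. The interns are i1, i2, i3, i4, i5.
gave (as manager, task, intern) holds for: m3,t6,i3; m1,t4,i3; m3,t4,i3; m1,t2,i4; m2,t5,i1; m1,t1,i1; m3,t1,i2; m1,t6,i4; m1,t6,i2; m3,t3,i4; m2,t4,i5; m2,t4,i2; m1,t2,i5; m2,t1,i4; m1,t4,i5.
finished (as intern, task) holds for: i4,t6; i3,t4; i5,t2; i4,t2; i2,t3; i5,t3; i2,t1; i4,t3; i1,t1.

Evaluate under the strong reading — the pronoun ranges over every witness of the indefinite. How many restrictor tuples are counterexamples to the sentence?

7

"her" takes "an intern" as antecedent and "it" takes "a task"; both are donkey pronouns co-varying with the restrictor.
Strong reading: for every (m,t,i) with gave(m,t,i), finished(i,t).
Restrictor triples: (m1,t1,i1)→finished(i1,t1) ✓  (m1,t2,i4)→finished(i4,t2) ✓  (m1,t2,i5)→finished(i5,t2) ✓  (m1,t4,i3)→finished(i3,t4) ✓  (m1,t4,i5)→finished(i5,t4) ✗  (m1,t6,i2)→finished(i2,t6) ✗  (m1,t6,i4)→finished(i4,t6) ✓  (m2,t1,i4)→finished(i4,t1) ✗  (m2,t4,i2)→finished(i2,t4) ✗  (m2,t4,i5)→finished(i5,t4) ✗  (m2,t5,i1)→finished(i1,t5) ✗  (m3,t1,i2)→finished(i2,t1) ✓  (m3,t3,i4)→finished(i4,t3) ✓  (m3,t4,i3)→finished(i3,t4) ✓  (m3,t6,i3)→finished(i3,t6) ✗
Counterexamples (restrictor triples failing the scope): 7.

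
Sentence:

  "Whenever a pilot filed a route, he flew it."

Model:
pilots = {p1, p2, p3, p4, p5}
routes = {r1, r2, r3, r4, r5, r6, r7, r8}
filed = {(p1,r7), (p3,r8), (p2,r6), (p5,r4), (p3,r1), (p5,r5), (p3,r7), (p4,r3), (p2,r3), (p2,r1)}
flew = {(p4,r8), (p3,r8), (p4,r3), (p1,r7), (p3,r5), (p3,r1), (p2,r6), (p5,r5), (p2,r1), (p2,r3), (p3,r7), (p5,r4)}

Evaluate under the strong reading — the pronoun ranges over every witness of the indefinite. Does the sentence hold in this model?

"it" takes "a route" as antecedent — a donkey pronoun bound across the clause boundary.
Strong reading: for every (p,r) with filed(p,r), flew(p,r).
Restrictor pairs: (p1,r7) ✓  (p2,r1) ✓  (p2,r3) ✓  (p2,r6) ✓  (p3,r1) ✓  (p3,r7) ✓  (p3,r8) ✓  (p4,r3) ✓  (p5,r4) ✓  (p5,r5) ✓
Every restrictor pair satisfies the scope.

True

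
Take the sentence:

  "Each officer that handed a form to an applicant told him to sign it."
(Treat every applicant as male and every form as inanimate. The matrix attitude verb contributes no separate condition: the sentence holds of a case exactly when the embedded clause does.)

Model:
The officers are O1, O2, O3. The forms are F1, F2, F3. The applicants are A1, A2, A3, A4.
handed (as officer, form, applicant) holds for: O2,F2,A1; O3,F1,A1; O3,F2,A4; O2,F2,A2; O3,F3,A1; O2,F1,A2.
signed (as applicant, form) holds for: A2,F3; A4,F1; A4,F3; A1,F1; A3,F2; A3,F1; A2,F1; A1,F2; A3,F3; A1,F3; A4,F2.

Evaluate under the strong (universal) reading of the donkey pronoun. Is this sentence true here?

False

"him" takes "an applicant" as antecedent and "it" takes "a form"; both are donkey pronouns co-varying with the restrictor.
Strong reading: for every (o,f,a) with handed(o,f,a), signed(a,f).
Restrictor triples: (O2,F1,A2)→signed(A2,F1) ✓  (O2,F2,A1)→signed(A1,F2) ✓  (O2,F2,A2)→signed(A2,F2) ✗  (O3,F1,A1)→signed(A1,F1) ✓  (O3,F2,A4)→signed(A4,F2) ✓  (O3,F3,A1)→signed(A1,F3) ✓
Counterexample: (O2,F2,A2) — signed(A2,F2) does not hold.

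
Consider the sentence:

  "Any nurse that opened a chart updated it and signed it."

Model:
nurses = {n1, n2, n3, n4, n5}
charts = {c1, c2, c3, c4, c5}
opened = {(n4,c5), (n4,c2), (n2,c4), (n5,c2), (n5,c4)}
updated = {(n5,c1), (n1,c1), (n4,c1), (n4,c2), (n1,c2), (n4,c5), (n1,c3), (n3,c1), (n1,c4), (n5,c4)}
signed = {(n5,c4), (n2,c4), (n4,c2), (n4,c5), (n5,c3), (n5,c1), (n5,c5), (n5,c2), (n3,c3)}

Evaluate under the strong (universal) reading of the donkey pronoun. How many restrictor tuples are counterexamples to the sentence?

2

"it" takes "a chart" as antecedent — a donkey pronoun bound across the clause boundary.
Strong reading: for every (n,c) with opened(n,c), updated(n,c) ∧ signed(n,c).
Restrictor pairs: (n2,c4) ✗  (n4,c2) ✓  (n4,c5) ✓  (n5,c2) ✗  (n5,c4) ✓
Counterexamples (restrictor pairs failing the scope): 2.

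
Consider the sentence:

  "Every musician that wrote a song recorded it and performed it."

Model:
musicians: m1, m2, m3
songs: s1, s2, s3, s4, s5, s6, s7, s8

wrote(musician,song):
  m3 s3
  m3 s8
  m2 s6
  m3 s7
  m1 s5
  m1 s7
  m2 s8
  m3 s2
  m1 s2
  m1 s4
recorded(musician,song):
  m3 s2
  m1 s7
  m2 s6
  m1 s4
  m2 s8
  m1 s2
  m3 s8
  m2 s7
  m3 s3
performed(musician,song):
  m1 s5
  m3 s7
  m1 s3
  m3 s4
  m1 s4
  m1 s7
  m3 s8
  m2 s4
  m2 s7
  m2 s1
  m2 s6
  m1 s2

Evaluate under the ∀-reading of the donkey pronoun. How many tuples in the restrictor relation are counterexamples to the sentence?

5

"it" takes "a song" as antecedent — a donkey pronoun bound across the clause boundary.
Strong reading: for every (m,s) with wrote(m,s), recorded(m,s) ∧ performed(m,s).
Restrictor pairs: (m1,s2) ✓  (m1,s4) ✓  (m1,s5) ✗  (m1,s7) ✓  (m2,s6) ✓  (m2,s8) ✗  (m3,s2) ✗  (m3,s3) ✗  (m3,s7) ✗  (m3,s8) ✓
Counterexamples (restrictor pairs failing the scope): 5.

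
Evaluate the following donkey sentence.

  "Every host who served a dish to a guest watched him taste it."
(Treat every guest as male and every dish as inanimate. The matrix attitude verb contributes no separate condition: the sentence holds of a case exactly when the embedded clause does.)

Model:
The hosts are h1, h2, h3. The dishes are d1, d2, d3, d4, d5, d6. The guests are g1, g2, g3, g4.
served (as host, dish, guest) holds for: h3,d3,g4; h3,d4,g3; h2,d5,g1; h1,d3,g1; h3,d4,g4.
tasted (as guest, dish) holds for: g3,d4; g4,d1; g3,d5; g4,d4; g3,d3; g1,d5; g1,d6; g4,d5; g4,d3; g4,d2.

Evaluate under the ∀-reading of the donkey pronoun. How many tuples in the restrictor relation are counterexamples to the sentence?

1

"him" takes "a guest" as antecedent and "it" takes "a dish"; both are donkey pronouns co-varying with the restrictor.
Strong reading: for every (h,d,g) with served(h,d,g), tasted(g,d).
Restrictor triples: (h1,d3,g1)→tasted(g1,d3) ✗  (h2,d5,g1)→tasted(g1,d5) ✓  (h3,d3,g4)→tasted(g4,d3) ✓  (h3,d4,g3)→tasted(g3,d4) ✓  (h3,d4,g4)→tasted(g4,d4) ✓
Counterexamples (restrictor triples failing the scope): 1.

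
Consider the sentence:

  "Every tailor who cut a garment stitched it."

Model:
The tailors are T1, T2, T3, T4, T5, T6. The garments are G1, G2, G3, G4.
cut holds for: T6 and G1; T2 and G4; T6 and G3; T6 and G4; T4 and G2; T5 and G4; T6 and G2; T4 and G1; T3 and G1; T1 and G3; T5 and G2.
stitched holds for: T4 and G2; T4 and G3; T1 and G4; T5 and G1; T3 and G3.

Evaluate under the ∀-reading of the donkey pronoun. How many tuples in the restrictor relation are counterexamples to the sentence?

"it" takes "a garment" as antecedent — a donkey pronoun bound across the clause boundary.
Strong reading: for every (t,g) with cut(t,g), stitched(t,g).
Restrictor pairs: (T1,G3) ✗  (T2,G4) ✗  (T3,G1) ✗  (T4,G1) ✗  (T4,G2) ✓  (T5,G2) ✗  (T5,G4) ✗  (T6,G1) ✗  (T6,G2) ✗  (T6,G3) ✗  (T6,G4) ✗
Counterexamples (restrictor pairs failing the scope): 10.

10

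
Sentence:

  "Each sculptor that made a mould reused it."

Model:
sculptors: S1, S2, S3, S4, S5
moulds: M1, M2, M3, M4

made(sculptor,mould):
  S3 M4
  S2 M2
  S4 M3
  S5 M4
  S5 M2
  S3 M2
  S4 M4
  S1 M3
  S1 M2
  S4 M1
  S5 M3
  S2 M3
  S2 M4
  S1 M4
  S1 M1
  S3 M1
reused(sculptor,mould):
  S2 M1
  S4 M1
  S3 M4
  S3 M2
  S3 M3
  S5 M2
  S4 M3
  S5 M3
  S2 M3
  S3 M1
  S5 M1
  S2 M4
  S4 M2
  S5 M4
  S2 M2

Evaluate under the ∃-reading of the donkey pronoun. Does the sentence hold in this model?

"it" takes "a mould" as antecedent — a donkey pronoun bound across the clause boundary.
Weak reading: every sculptor s with some made-mould has at least one made-mould m such that reused(s,m).
Per sculptor: S1:✗  S2:✓  S3:✓  S4:✓  S5:✓
S1 has no witness among its made-moulds.

False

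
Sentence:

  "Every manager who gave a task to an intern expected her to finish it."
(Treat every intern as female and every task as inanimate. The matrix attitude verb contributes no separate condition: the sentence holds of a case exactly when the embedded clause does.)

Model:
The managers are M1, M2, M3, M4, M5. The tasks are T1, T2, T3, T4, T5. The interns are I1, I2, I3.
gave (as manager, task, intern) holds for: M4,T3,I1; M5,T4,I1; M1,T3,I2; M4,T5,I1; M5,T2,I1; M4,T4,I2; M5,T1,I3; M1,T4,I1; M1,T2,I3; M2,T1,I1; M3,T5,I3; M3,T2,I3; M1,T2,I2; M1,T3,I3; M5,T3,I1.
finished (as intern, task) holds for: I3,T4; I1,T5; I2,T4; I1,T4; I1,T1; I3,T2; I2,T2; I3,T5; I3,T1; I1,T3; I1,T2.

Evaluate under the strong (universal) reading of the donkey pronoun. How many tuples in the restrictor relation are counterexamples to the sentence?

"her" takes "an intern" as antecedent and "it" takes "a task"; both are donkey pronouns co-varying with the restrictor.
Strong reading: for every (m,t,i) with gave(m,t,i), finished(i,t).
Restrictor triples: (M1,T2,I2)→finished(I2,T2) ✓  (M1,T2,I3)→finished(I3,T2) ✓  (M1,T3,I2)→finished(I2,T3) ✗  (M1,T3,I3)→finished(I3,T3) ✗  (M1,T4,I1)→finished(I1,T4) ✓  (M2,T1,I1)→finished(I1,T1) ✓  (M3,T2,I3)→finished(I3,T2) ✓  (M3,T5,I3)→finished(I3,T5) ✓  (M4,T3,I1)→finished(I1,T3) ✓  (M4,T4,I2)→finished(I2,T4) ✓  (M4,T5,I1)→finished(I1,T5) ✓  (M5,T1,I3)→finished(I3,T1) ✓  (M5,T2,I1)→finished(I1,T2) ✓  (M5,T3,I1)→finished(I1,T3) ✓  (M5,T4,I1)→finished(I1,T4) ✓
Counterexamples (restrictor triples failing the scope): 2.

2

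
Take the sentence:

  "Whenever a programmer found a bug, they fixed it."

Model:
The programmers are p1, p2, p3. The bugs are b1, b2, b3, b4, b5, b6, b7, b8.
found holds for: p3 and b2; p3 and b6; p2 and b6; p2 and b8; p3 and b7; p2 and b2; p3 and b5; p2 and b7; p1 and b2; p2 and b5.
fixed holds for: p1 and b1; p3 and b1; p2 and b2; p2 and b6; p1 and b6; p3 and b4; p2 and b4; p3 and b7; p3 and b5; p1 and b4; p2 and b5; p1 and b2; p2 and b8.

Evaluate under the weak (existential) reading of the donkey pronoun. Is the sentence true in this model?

True

"it" takes "a bug" as antecedent — a donkey pronoun bound across the clause boundary.
Weak reading: every programmer p with some found-bug has at least one found-bug b such that fixed(p,b).
Per programmer: p1:✓  p2:✓  p3:✓
Every programmer in the restrictor has a witness.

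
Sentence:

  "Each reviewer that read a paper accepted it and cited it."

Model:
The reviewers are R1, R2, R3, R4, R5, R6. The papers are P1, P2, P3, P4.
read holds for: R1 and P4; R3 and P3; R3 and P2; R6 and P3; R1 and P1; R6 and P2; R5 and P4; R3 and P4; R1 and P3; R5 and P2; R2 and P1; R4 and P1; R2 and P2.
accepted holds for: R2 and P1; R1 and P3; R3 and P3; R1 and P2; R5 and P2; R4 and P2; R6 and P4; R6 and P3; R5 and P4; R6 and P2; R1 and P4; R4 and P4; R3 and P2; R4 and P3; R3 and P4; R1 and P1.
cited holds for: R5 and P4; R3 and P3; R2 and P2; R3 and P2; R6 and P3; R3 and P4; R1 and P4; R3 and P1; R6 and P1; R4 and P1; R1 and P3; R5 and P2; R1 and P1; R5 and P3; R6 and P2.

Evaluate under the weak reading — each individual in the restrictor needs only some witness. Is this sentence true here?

False

"it" takes "a paper" as antecedent — a donkey pronoun bound across the clause boundary.
Weak reading: every reviewer r with some read-paper has at least one read-paper p such that accepted(r,p) ∧ cited(r,p).
Per reviewer: R1:✓  R2:✗  R3:✓  R4:✗  R5:✓  R6:✓
R2 has no witness among its read-papers.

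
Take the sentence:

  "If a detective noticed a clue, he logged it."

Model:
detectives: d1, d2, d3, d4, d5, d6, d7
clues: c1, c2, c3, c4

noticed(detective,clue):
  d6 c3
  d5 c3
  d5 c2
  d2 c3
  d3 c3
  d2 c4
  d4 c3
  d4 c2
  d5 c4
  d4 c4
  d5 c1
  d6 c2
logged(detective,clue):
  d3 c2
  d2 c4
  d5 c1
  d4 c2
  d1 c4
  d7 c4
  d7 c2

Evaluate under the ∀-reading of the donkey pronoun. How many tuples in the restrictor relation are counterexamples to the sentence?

"it" takes "a clue" as antecedent — a donkey pronoun bound across the clause boundary.
Strong reading: for every (d,c) with noticed(d,c), logged(d,c).
Restrictor pairs: (d2,c3) ✗  (d2,c4) ✓  (d3,c3) ✗  (d4,c2) ✓  (d4,c3) ✗  (d4,c4) ✗  (d5,c1) ✓  (d5,c2) ✗  (d5,c3) ✗  (d5,c4) ✗  (d6,c2) ✗  (d6,c3) ✗
Counterexamples (restrictor pairs failing the scope): 9.

9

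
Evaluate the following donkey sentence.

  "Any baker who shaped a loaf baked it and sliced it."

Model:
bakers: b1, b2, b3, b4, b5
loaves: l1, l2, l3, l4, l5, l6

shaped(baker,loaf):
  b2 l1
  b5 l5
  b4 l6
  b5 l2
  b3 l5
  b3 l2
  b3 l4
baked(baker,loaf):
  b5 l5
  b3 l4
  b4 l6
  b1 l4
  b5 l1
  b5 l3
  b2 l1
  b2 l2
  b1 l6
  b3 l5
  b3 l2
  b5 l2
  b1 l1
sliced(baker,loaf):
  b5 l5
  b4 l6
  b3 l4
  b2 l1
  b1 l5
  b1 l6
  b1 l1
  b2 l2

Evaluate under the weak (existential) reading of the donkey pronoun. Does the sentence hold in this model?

True

"it" takes "a loaf" as antecedent — a donkey pronoun bound across the clause boundary.
Weak reading: every baker b with some shaped-loaf has at least one shaped-loaf l such that baked(b,l) ∧ sliced(b,l).
Per baker: b2:✓  b3:✓  b4:✓  b5:✓
Every baker in the restrictor has a witness.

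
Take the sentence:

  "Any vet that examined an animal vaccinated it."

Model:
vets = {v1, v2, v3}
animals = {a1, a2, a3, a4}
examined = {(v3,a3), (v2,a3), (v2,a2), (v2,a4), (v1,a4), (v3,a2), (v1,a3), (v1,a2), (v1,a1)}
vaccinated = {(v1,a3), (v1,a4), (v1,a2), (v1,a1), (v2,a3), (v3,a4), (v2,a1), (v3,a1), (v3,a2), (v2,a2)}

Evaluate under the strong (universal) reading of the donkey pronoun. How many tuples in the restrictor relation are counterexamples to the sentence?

2

"it" takes "an animal" as antecedent — a donkey pronoun bound across the clause boundary.
Strong reading: for every (v,a) with examined(v,a), vaccinated(v,a).
Restrictor pairs: (v1,a1) ✓  (v1,a2) ✓  (v1,a3) ✓  (v1,a4) ✓  (v2,a2) ✓  (v2,a3) ✓  (v2,a4) ✗  (v3,a2) ✓  (v3,a3) ✗
Counterexamples (restrictor pairs failing the scope): 2.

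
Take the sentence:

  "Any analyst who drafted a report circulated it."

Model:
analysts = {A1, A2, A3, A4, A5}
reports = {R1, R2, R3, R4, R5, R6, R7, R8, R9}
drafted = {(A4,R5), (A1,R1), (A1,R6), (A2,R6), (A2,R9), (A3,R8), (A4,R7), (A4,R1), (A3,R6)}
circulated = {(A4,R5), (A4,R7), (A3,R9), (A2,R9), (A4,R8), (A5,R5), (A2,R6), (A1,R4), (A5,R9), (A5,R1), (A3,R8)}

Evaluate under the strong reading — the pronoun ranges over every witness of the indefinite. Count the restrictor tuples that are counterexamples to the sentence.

"it" takes "a report" as antecedent — a donkey pronoun bound across the clause boundary.
Strong reading: for every (a,r) with drafted(a,r), circulated(a,r).
Restrictor pairs: (A1,R1) ✗  (A1,R6) ✗  (A2,R6) ✓  (A2,R9) ✓  (A3,R6) ✗  (A3,R8) ✓  (A4,R1) ✗  (A4,R5) ✓  (A4,R7) ✓
Counterexamples (restrictor pairs failing the scope): 4.

4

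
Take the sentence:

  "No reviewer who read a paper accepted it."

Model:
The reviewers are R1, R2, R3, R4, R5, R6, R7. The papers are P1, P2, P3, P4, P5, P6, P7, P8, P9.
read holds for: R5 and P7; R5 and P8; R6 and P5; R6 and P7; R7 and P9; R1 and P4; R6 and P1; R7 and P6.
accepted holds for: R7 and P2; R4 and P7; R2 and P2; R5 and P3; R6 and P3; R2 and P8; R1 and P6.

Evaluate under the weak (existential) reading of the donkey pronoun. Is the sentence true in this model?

True

"it" takes "a paper" as antecedent — a donkey pronoun bound across the clause boundary.
Truth condition: for no (r,p) with read(r,p) does accepted(r,p) hold.
Restrictor pairs — does the scope hold? (R1,P4):fails  (R5,P7):fails  (R5,P8):fails  (R6,P1):fails  (R6,P5):fails  (R6,P7):fails  (R7,P6):fails  (R7,P9):fails
Scope holds for no restrictor pair, so the sentence is true.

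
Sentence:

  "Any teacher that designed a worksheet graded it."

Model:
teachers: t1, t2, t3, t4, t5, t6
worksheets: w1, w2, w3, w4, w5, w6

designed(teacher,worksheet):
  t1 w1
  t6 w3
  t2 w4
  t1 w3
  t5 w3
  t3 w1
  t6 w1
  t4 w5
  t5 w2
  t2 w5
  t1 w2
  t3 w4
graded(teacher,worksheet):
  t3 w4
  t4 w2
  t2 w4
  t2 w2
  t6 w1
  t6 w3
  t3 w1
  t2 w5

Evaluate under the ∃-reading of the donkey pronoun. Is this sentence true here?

"it" takes "a worksheet" as antecedent — a donkey pronoun bound across the clause boundary.
Weak reading: every teacher t with some designed-worksheet has at least one designed-worksheet w such that graded(t,w).
Per teacher: t1:✗  t2:✓  t3:✓  t4:✗  t5:✗  t6:✓
t1 has no witness among its designed-worksheets.

False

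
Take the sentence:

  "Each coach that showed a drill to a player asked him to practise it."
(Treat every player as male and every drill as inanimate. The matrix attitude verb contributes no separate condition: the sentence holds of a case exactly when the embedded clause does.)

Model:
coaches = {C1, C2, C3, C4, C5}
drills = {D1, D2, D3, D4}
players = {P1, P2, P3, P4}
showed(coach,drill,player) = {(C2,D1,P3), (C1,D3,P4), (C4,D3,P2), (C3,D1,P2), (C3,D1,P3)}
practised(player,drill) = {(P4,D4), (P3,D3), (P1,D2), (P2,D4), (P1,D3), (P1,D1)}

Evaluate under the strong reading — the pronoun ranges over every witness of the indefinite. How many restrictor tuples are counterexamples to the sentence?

"him" takes "a player" as antecedent and "it" takes "a drill"; both are donkey pronouns co-varying with the restrictor.
Strong reading: for every (c,d,p) with showed(c,d,p), practised(p,d).
Restrictor triples: (C1,D3,P4)→practised(P4,D3) ✗  (C2,D1,P3)→practised(P3,D1) ✗  (C3,D1,P2)→practised(P2,D1) ✗  (C3,D1,P3)→practised(P3,D1) ✗  (C4,D3,P2)→practised(P2,D3) ✗
Counterexamples (restrictor triples failing the scope): 5.

5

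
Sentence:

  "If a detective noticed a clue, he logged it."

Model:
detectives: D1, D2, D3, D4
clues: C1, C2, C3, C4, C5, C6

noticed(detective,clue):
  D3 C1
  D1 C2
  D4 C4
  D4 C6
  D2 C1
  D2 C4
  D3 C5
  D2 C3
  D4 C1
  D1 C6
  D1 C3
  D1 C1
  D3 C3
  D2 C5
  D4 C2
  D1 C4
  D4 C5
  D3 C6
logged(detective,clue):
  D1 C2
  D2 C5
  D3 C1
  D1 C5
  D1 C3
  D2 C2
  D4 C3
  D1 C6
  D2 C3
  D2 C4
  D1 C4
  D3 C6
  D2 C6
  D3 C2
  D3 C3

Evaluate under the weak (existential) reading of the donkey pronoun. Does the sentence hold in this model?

"it" takes "a clue" as antecedent — a donkey pronoun bound across the clause boundary.
Weak reading: every detective d with some noticed-clue has at least one noticed-clue c such that logged(d,c).
Per detective: D1:✓  D2:✓  D3:✓  D4:✗
D4 has no witness among its noticed-clues.

False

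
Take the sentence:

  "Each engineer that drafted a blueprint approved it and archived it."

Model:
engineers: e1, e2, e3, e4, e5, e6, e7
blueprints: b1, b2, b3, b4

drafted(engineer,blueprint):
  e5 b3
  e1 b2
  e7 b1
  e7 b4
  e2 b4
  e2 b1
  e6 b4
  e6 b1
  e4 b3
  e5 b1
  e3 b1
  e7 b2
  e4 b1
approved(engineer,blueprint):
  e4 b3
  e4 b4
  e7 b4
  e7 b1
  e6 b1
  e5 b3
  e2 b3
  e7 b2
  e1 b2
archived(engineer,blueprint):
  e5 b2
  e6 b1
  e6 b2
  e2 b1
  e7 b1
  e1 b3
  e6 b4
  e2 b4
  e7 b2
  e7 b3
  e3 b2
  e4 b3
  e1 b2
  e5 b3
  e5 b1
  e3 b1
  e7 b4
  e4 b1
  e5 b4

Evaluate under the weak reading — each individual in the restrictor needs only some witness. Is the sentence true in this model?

False

"it" takes "a blueprint" as antecedent — a donkey pronoun bound across the clause boundary.
Weak reading: every engineer e with some drafted-blueprint has at least one drafted-blueprint b such that approved(e,b) ∧ archived(e,b).
Per engineer: e1:✓  e2:✗  e3:✗  e4:✓  e5:✓  e6:✓  e7:✓
e2 has no witness among its drafted-blueprints.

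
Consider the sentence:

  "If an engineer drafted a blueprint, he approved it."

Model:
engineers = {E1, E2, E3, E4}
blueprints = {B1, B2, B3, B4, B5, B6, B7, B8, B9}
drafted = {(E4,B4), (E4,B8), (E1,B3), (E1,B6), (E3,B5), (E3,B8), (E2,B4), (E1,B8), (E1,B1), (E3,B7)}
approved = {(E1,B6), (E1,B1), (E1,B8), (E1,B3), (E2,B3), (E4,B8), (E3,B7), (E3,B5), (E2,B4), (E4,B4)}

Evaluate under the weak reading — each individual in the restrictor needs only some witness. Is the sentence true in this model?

"it" takes "a blueprint" as antecedent — a donkey pronoun bound across the clause boundary.
Weak reading: every engineer e with some drafted-blueprint has at least one drafted-blueprint b such that approved(e,b).
Per engineer: E1:✓  E2:✓  E3:✓  E4:✓
Every engineer in the restrictor has a witness.

True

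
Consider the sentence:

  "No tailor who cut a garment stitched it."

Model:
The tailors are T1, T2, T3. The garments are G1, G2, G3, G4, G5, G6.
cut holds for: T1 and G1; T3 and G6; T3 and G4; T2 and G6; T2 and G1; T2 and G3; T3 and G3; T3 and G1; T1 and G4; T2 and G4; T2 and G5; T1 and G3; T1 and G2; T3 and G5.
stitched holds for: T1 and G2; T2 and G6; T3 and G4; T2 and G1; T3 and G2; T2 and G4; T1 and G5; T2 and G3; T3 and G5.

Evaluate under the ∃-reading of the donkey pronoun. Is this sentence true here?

"it" takes "a garment" as antecedent — a donkey pronoun bound across the clause boundary.
Truth condition: for no (t,g) with cut(t,g) does stitched(t,g) hold.
Restrictor pairs — does the scope hold? (T1,G1):fails  (T1,G2):holds  (T1,G3):fails  (T1,G4):fails  (T2,G1):holds  (T2,G3):holds  (T2,G4):holds  (T2,G5):fails  (T2,G6):holds  (T3,G1):fails  (T3,G3):fails  (T3,G4):holds  (T3,G5):holds  (T3,G6):fails
Scope holds for 7 pair(s), so the sentence is false.

False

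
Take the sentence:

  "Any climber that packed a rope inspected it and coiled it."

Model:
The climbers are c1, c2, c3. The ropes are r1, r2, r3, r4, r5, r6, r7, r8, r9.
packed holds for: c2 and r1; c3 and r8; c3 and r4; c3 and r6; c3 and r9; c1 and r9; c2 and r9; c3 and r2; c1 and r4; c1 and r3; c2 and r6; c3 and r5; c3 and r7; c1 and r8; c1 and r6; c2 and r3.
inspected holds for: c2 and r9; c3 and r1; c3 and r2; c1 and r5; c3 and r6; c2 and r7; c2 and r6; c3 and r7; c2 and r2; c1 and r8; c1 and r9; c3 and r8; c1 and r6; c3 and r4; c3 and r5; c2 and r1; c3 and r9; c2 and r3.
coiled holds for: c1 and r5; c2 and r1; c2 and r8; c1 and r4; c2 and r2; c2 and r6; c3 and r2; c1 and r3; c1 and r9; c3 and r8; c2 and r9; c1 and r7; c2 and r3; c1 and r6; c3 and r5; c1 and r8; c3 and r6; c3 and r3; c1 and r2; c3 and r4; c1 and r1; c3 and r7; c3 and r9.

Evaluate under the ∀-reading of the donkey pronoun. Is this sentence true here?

False

"it" takes "a rope" as antecedent — a donkey pronoun bound across the clause boundary.
Strong reading: for every (c,r) with packed(c,r), inspected(c,r) ∧ coiled(c,r).
Restrictor pairs: (c1,r3) ✗  (c1,r4) ✗  (c1,r6) ✓  (c1,r8) ✓  (c1,r9) ✓  (c2,r1) ✓  (c2,r3) ✓  (c2,r6) ✓  (c2,r9) ✓  (c3,r2) ✓  (c3,r4) ✓  (c3,r5) ✓  (c3,r6) ✓  (c3,r7) ✓  (c3,r8) ✓  (c3,r9) ✓
Counterexample: (c1,r3) is in packed but fails the scope.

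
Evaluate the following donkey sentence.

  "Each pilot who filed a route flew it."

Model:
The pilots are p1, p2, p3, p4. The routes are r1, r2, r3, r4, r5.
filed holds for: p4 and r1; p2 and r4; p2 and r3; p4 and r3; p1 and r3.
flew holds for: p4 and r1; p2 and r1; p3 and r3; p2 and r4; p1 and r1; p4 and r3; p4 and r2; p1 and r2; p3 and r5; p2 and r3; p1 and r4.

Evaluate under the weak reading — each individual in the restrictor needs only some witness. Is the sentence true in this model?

"it" takes "a route" as antecedent — a donkey pronoun bound across the clause boundary.
Weak reading: every pilot p with some filed-route has at least one filed-route r such that flew(p,r).
Per pilot: p1:✗  p2:✓  p4:✓
p1 has no witness among its filed-routes.

False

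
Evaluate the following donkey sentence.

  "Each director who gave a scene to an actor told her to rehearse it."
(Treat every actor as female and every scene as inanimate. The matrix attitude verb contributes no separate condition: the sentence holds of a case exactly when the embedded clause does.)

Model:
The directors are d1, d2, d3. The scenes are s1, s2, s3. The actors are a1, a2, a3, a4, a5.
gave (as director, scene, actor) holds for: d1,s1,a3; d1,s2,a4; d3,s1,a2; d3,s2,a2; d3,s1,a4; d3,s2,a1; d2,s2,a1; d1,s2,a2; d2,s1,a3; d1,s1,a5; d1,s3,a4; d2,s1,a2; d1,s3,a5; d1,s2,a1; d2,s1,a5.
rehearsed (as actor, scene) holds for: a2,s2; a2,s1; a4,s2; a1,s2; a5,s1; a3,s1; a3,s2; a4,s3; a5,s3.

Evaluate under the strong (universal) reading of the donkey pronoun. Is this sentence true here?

"her" takes "an actor" as antecedent and "it" takes "a scene"; both are donkey pronouns co-varying with the restrictor.
Strong reading: for every (d,s,a) with gave(d,s,a), rehearsed(a,s).
Restrictor triples: (d1,s1,a3)→rehearsed(a3,s1) ✓  (d1,s1,a5)→rehearsed(a5,s1) ✓  (d1,s2,a1)→rehearsed(a1,s2) ✓  (d1,s2,a2)→rehearsed(a2,s2) ✓  (d1,s2,a4)→rehearsed(a4,s2) ✓  (d1,s3,a4)→rehearsed(a4,s3) ✓  (d1,s3,a5)→rehearsed(a5,s3) ✓  (d2,s1,a2)→rehearsed(a2,s1) ✓  (d2,s1,a3)→rehearsed(a3,s1) ✓  (d2,s1,a5)→rehearsed(a5,s1) ✓  (d2,s2,a1)→rehearsed(a1,s2) ✓  (d3,s1,a2)→rehearsed(a2,s1) ✓  (d3,s1,a4)→rehearsed(a4,s1) ✗  (d3,s2,a1)→rehearsed(a1,s2) ✓  (d3,s2,a2)→rehearsed(a2,s2) ✓
Counterexample: (d3,s1,a4) — rehearsed(a4,s1) does not hold.

False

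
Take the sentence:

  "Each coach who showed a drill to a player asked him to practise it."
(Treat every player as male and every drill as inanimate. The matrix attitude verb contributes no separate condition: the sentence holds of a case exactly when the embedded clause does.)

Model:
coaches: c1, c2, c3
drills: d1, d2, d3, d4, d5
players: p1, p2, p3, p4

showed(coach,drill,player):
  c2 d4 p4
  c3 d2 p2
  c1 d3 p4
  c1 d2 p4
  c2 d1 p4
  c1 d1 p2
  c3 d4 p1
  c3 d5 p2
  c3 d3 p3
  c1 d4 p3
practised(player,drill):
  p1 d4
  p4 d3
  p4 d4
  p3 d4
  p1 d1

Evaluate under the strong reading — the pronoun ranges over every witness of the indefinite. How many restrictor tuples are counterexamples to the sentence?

"him" takes "a player" as antecedent and "it" takes "a drill"; both are donkey pronouns co-varying with the restrictor.
Strong reading: for every (c,d,p) with showed(c,d,p), practised(p,d).
Restrictor triples: (c1,d1,p2)→practised(p2,d1) ✗  (c1,d2,p4)→practised(p4,d2) ✗  (c1,d3,p4)→practised(p4,d3) ✓  (c1,d4,p3)→practised(p3,d4) ✓  (c2,d1,p4)→practised(p4,d1) ✗  (c2,d4,p4)→practised(p4,d4) ✓  (c3,d2,p2)→practised(p2,d2) ✗  (c3,d3,p3)→practised(p3,d3) ✗  (c3,d4,p1)→practised(p1,d4) ✓  (c3,d5,p2)→practised(p2,d5) ✗
Counterexamples (restrictor triples failing the scope): 6.

6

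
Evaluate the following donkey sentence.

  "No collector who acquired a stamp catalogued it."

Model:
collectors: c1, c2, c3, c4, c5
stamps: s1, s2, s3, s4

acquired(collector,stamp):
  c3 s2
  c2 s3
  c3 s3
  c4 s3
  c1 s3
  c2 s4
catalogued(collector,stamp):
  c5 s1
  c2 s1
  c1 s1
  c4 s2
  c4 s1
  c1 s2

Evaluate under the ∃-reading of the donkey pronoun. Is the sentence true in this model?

"it" takes "a stamp" as antecedent — a donkey pronoun bound across the clause boundary.
Truth condition: for no (c,s) with acquired(c,s) does catalogued(c,s) hold.
Restrictor pairs — does the scope hold? (c1,s3):fails  (c2,s3):fails  (c2,s4):fails  (c3,s2):fails  (c3,s3):fails  (c4,s3):fails
Scope holds for no restrictor pair, so the sentence is true.

True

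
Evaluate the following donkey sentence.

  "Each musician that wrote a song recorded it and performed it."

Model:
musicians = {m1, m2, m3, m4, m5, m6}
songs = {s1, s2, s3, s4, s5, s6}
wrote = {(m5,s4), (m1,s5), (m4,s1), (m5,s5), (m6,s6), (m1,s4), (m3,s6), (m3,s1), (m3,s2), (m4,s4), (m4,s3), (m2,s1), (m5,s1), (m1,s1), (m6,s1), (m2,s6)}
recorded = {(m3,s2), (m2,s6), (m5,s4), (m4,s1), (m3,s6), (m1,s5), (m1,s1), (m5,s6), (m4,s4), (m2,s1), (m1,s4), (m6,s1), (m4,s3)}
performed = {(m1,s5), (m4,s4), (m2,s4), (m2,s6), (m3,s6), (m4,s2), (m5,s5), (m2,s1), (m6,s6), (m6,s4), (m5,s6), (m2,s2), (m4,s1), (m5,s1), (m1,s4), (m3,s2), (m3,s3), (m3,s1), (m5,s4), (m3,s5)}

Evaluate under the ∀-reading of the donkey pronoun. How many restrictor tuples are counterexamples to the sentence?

7

"it" takes "a song" as antecedent — a donkey pronoun bound across the clause boundary.
Strong reading: for every (m,s) with wrote(m,s), recorded(m,s) ∧ performed(m,s).
Restrictor pairs: (m1,s1) ✗  (m1,s4) ✓  (m1,s5) ✓  (m2,s1) ✓  (m2,s6) ✓  (m3,s1) ✗  (m3,s2) ✓  (m3,s6) ✓  (m4,s1) ✓  (m4,s3) ✗  (m4,s4) ✓  (m5,s1) ✗  (m5,s4) ✓  (m5,s5) ✗  (m6,s1) ✗  (m6,s6) ✗
Counterexamples (restrictor pairs failing the scope): 7.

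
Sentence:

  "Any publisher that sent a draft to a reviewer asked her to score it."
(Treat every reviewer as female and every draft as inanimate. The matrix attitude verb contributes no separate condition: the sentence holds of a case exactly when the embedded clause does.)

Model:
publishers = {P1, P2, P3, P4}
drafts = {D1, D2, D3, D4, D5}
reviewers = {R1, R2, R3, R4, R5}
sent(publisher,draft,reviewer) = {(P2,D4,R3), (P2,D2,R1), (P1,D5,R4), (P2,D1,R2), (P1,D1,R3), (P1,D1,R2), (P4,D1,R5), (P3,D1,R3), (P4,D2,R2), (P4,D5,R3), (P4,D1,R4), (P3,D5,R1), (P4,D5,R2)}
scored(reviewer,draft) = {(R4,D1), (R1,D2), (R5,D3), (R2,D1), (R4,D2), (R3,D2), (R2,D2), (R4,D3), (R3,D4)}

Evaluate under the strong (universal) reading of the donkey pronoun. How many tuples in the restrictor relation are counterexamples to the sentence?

"her" takes "a reviewer" as antecedent and "it" takes "a draft"; both are donkey pronouns co-varying with the restrictor.
Strong reading: for every (p,d,r) with sent(p,d,r), scored(r,d).
Restrictor triples: (P1,D1,R2)→scored(R2,D1) ✓  (P1,D1,R3)→scored(R3,D1) ✗  (P1,D5,R4)→scored(R4,D5) ✗  (P2,D1,R2)→scored(R2,D1) ✓  (P2,D2,R1)→scored(R1,D2) ✓  (P2,D4,R3)→scored(R3,D4) ✓  (P3,D1,R3)→scored(R3,D1) ✗  (P3,D5,R1)→scored(R1,D5) ✗  (P4,D1,R4)→scored(R4,D1) ✓  (P4,D1,R5)→scored(R5,D1) ✗  (P4,D2,R2)→scored(R2,D2) ✓  (P4,D5,R2)→scored(R2,D5) ✗  (P4,D5,R3)→scored(R3,D5) ✗
Counterexamples (restrictor triples failing the scope): 7.

7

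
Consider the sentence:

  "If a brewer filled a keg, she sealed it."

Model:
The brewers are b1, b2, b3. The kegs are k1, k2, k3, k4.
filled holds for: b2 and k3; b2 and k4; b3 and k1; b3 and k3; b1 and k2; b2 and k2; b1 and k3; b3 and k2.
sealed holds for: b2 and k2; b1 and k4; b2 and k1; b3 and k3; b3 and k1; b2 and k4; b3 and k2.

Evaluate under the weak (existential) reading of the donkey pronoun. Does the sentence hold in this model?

"it" takes "a keg" as antecedent — a donkey pronoun bound across the clause boundary.
Weak reading: every brewer b with some filled-keg has at least one filled-keg k such that sealed(b,k).
Per brewer: b1:✗  b2:✓  b3:✓
b1 has no witness among its filled-kegs.

False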